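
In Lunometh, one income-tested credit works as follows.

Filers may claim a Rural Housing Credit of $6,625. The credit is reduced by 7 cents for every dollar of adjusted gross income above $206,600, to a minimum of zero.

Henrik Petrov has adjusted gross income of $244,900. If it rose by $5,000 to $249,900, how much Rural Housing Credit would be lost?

$350

At $244,900 — 7% of the $38,300 excess over $206,600 is $2,681; credit = $6,625 − $2,681 = $3,944.
At $249,900 — 7% of the $43,300 excess over $206,600 is $3,031; credit = $6,625 − $3,031 = $3,594.
Lost: $3,944 − $3,594 = $350.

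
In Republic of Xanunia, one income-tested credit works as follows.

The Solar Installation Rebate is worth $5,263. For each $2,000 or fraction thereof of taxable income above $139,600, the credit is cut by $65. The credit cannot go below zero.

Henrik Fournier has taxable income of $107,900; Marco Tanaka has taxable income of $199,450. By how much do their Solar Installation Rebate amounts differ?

$1,950

Henrik ($107,900): Solar Installation Rebate: $107,900 is at or below the $139,600 threshold, so the full $5,263 applies.
Marco ($199,450): Solar Installation Rebate: income exceeds $139,600 by $59,850, which is 30 full-or-partial $2,000 increments; reduction = 30 × $65 = $1,950, leaving $3,313.
Difference: |$5,263 − $3,313| = $1,950.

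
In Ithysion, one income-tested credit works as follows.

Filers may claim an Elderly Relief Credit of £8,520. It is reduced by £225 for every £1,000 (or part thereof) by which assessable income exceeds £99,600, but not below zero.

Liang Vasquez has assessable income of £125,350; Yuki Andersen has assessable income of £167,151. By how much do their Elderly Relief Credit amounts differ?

£2,670

Liang (£125,350): Elderly Relief Credit: income exceeds £99,600 by £25,750, which is 26 full-or-partial £1,000 increments; reduction = 26 × £225 = £5,850, leaving £2,670.
Yuki (£167,151): Elderly Relief Credit: income exceeds £99,600 by £67,551 → 68 increments × £225 = £15,300 ≥ base, so the credit is £0.
Difference: |£2,670 − £0| = £2,670.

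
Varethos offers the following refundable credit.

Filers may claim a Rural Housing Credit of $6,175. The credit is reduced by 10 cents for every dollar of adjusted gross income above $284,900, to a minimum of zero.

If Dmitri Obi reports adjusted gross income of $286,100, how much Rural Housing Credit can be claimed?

Rural Housing Credit: 10% of the $1,200 excess over $284,900 is $120; credit = $6,175 − $120 = $6,055.

$6,055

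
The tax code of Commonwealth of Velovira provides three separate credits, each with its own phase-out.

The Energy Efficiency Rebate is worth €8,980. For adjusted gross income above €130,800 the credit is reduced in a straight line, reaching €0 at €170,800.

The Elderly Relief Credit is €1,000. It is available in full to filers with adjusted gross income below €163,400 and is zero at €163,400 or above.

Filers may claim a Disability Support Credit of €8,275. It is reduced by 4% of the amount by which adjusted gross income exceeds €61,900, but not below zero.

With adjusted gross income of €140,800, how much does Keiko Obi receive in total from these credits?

€12,854

Energy Efficiency Rebate: €140,800 is €10,000 into a €40,000 phase-out range, leaving 30,000/40,000 of the credit: €8,980 × 30,000/40,000 = €6,735.
Elderly Relief Credit: €140,800 is below the €163,400 cutoff, so the full €1,000 applies.
Disability Support Credit: 4% of the €78,900 excess over €61,900 is €3,156; credit = €8,275 − €3,156 = €5,119.
Total: €6,735 + €1,000 + €5,119 = €12,854.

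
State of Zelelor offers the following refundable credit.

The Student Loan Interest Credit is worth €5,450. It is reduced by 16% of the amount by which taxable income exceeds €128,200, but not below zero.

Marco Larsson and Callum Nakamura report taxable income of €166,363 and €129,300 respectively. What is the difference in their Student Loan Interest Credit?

Marco (€166,363): Student Loan Interest Credit: 16% of the €38,163 excess over €128,200 is €6,106.08 ≥ base, so the credit is €0.
Callum (€129,300): Student Loan Interest Credit: 16% of the €1,100 excess over €128,200 is €176; credit = €5,450 − €176 = €5,274.
Difference: |€0 − €5,274| = €5,274.

€5,274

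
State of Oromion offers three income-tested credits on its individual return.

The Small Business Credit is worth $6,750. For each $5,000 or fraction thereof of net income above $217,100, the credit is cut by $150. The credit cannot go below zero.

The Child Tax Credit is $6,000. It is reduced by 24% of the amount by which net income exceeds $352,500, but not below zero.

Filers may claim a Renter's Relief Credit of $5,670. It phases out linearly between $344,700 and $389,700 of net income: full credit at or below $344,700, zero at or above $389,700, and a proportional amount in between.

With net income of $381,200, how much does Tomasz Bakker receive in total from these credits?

$2,871

Small Business Credit: income exceeds $217,100 by $164,100, which is 33 full-or-partial $5,000 increments; reduction = 33 × $150 = $4,950, leaving $1,800.
Child Tax Credit: 24% of the $28,700 excess over $352,500 is $6,888 ≥ base, so the credit is $0.
Renter's Relief Credit: $381,200 is $36,500 into a $45,000 phase-out range, leaving 8,500/45,000 of the credit: $5,670 × 8,500/45,000 = $1,071.
Total: $1,800 + $0 + $1,071 = $2,871.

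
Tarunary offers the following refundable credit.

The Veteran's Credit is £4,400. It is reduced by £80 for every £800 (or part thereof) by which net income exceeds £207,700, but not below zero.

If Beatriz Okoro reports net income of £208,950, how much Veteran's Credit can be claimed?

Veteran's Credit: income exceeds £207,700 by £1,250, which is 2 full-or-partial £800 increments; reduction = 2 × £80 = £160, leaving £4,240.

£4,240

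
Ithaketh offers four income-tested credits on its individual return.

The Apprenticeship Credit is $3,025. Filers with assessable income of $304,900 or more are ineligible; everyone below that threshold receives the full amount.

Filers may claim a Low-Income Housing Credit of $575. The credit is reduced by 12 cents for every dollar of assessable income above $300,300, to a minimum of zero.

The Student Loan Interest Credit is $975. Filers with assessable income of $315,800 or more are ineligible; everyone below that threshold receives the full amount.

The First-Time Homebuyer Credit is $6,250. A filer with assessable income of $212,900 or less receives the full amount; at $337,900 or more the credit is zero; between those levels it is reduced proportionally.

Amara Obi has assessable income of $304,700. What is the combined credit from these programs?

Apprenticeship Credit: $304,700 is below the $304,900 cutoff, so the full $3,025 applies.
Low-Income Housing Credit: 12% of the $4,400 excess over $300,300 is $528; credit = $575 − $528 = $47.
Student Loan Interest Credit: $304,700 is below the $315,800 cutoff, so the full $975 applies.
First-Time Homebuyer Credit: $304,700 is $91,800 into a $125,000 phase-out range, leaving 33,200/125,000 of the credit: $6,250 × 33,200/125,000 = $1,660.
Total: $3,025 + $47 + $975 + $1,660 = $5,707.

$5,707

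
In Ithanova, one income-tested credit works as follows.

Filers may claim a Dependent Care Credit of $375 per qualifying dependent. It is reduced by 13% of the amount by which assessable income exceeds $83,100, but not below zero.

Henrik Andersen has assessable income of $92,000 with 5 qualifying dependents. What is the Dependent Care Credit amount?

$718

Dependent Care Credit: base = 5 × $375 = $1,875. 13% of the $8,900 excess over $83,100 is $1,157; credit = $1,875 − $1,157 = $718.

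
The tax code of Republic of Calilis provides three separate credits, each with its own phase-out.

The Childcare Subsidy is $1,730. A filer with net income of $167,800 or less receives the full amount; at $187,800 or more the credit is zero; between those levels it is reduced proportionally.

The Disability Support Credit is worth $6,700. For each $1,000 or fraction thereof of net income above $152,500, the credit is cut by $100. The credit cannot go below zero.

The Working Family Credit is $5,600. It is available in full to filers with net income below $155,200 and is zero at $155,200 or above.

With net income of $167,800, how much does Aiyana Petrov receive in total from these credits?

Childcare Subsidy: $167,800 is at or below the $167,800 threshold, so the full $1,730 applies.
Disability Support Credit: income exceeds $152,500 by $15,300, which is 16 full-or-partial $1,000 increments; reduction = 16 × $100 = $1,600, leaving $5,100.
Working Family Credit: $167,800 meets or exceeds the $155,200 cutoff, so the credit is $0.
Total: $1,730 + $5,100 + $0 = $6,830.

$6,830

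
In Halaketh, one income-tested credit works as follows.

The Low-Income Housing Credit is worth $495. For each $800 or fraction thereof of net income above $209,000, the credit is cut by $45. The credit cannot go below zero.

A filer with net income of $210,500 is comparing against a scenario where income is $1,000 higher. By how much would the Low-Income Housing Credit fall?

At $210,500 — income exceeds $209,000 by $1,500, which is 2 full-or-partial $800 increments; reduction = 2 × $45 = $90, leaving $405.
At $211,500 — income exceeds $209,000 by $2,500, which is 4 full-or-partial $800 increments; reduction = 4 × $45 = $180, leaving $315.
Lost: $405 − $315 = $90.

$90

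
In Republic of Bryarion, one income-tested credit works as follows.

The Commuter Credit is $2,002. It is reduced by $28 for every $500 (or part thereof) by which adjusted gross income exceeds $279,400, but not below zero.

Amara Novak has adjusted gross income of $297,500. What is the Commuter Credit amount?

Commuter Credit: income exceeds $279,400 by $18,100, which is 37 full-or-partial $500 increments; reduction = 37 × $28 = $1,036, leaving $966.

$966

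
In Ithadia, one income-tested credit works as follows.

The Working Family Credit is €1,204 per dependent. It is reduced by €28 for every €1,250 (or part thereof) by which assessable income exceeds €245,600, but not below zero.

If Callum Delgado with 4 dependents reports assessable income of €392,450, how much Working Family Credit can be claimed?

€1,512

Working Family Credit: base = 4 × €1,204 = €4,816. income exceeds €245,600 by €146,850, which is 118 full-or-partial €1,250 increments; reduction = 118 × €28 = €3,304, leaving €1,512.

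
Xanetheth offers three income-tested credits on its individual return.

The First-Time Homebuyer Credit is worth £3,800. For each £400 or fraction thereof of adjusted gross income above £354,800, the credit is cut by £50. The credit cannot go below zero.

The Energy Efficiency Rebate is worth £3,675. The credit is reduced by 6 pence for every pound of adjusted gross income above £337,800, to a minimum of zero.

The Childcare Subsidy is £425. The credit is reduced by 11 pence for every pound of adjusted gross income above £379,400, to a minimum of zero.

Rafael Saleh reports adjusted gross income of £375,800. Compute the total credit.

First-Time Homebuyer Credit: income exceeds £354,800 by £21,000, which is 53 full-or-partial £400 increments; reduction = 53 × £50 = £2,650, leaving £1,150.
Energy Efficiency Rebate: 6% of the £38,000 excess over £337,800 is £2,280; credit = £3,675 − £2,280 = £1,395.
Childcare Subsidy: £375,800 is at or below the £379,400 threshold, so the full £425 applies.
Total: £1,150 + £1,395 + £425 = £2,970.

£2,970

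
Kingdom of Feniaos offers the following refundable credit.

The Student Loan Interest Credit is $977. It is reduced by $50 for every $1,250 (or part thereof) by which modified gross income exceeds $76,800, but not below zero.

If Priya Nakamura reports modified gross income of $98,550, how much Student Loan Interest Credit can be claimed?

$77

Student Loan Interest Credit: income exceeds $76,800 by $21,750, which is 18 full-or-partial $1,250 increments; reduction = 18 × $50 = $900, leaving $77.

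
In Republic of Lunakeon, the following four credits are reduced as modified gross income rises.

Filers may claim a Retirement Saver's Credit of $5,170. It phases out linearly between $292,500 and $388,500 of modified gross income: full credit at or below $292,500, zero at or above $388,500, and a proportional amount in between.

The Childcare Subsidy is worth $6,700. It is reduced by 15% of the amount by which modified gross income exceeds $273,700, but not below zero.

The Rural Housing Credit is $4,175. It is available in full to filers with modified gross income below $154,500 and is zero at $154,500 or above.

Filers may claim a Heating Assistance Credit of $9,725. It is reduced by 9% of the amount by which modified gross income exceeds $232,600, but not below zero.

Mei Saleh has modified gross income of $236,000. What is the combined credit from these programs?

Retirement Saver's Credit: $236,000 is at or below the $292,500 threshold, so the full $5,170 applies.
Childcare Subsidy: $236,000 is at or below the $273,700 threshold, so the full $6,700 applies.
Rural Housing Credit: $236,000 meets or exceeds the $154,500 cutoff, so the credit is $0.
Heating Assistance Credit: 9% of the $3,400 excess over $232,600 is $306; credit = $9,725 − $306 = $9,419.
Total: $5,170 + $6,700 + $0 + $9,419 = $21,289.

$21,289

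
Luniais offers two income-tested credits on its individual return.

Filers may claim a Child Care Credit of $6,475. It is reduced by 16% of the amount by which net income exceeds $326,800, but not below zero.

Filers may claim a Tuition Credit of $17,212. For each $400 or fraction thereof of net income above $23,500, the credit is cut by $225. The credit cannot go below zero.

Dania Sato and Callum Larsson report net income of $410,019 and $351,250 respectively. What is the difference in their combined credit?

$2,563

Dania ($410,019): Child Care Credit: 16% of the $83,219 excess over $326,800 is $13,315.04 ≥ base, so the credit is $0. Tuition Credit: income exceeds $23,500 by $386,519 → 967 increments × $225 = $217,575 ≥ base, so the credit is $0. total $0 + $0 = $0
Callum ($351,250): Child Care Credit: 16% of the $24,450 excess over $326,800 is $3,912; credit = $6,475 − $3,912 = $2,563. Tuition Credit: income exceeds $23,500 by $327,750 → 820 increments × $225 = $184,500 ≥ base, so the credit is $0. total $2,563 + $0 = $2,563
Difference: |$0 − $2,563| = $2,563.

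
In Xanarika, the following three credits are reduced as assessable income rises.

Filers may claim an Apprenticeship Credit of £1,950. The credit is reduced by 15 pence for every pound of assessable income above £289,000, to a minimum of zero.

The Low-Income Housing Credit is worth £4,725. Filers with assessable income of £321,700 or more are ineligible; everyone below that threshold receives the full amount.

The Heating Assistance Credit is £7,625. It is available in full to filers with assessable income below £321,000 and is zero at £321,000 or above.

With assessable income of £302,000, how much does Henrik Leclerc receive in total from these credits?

£12,350

Apprenticeship Credit: 15% of the £13,000 excess over £289,000 is £1,950 ≥ base, so the credit is £0.
Low-Income Housing Credit: £302,000 is below the £321,700 cutoff, so the full £4,725 applies.
Heating Assistance Credit: £302,000 is below the £321,000 cutoff, so the full £7,625 applies.
Total: £0 + £4,725 + £7,625 = £12,350.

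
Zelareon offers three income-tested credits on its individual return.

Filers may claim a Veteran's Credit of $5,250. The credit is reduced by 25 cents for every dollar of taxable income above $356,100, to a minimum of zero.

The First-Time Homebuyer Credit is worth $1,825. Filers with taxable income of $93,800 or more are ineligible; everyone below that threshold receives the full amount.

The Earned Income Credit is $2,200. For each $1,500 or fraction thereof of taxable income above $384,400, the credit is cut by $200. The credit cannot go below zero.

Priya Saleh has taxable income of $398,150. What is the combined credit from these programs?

Veteran's Credit: 25% of the $42,050 excess over $356,100 is $10,512.50 ≥ base, so the credit is $0.
First-Time Homebuyer Credit: $398,150 meets or exceeds the $93,800 cutoff, so the credit is $0.
Earned Income Credit: income exceeds $384,400 by $13,750, which is 10 full-or-partial $1,500 increments; reduction = 10 × $200 = $2,000, leaving $200.
Total: $0 + $0 + $200 = $200.

$200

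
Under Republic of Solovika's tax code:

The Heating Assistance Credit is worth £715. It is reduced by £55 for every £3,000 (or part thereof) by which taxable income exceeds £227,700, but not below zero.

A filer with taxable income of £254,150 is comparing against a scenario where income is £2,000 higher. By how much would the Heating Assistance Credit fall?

£55

At £254,150 — income exceeds £227,700 by £26,450, which is 9 full-or-partial £3,000 increments; reduction = 9 × £55 = £495, leaving £220.
At £256,150 — income exceeds £227,700 by £28,450, which is 10 full-or-partial £3,000 increments; reduction = 10 × £55 = £550, leaving £165.
Lost: £220 − £165 = £55.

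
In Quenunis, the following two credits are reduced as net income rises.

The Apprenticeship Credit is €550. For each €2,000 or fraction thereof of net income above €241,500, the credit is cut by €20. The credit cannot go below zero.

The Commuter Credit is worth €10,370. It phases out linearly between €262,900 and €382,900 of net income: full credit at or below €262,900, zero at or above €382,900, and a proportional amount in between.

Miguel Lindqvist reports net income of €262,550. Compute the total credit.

Apprenticeship Credit: income exceeds €241,500 by €21,050, which is 11 full-or-partial €2,000 increments; reduction = 11 × €20 = €220, leaving €330.
Commuter Credit: €262,550 is at or below the €262,900 threshold, so the full €10,370 applies.
Total: €330 + €10,370 = €10,700.

€10,700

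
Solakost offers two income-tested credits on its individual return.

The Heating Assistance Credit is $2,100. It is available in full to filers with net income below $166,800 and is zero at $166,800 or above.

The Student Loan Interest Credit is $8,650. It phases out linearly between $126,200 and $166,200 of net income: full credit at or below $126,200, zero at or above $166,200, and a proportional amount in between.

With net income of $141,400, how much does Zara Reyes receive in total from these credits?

Heating Assistance Credit: $141,400 is below the $166,800 cutoff, so the full $2,100 applies.
Student Loan Interest Credit: $141,400 is $15,200 into a $40,000 phase-out range, leaving 24,800/40,000 of the credit: $8,650 × 24,800/40,000 = $5,363.
Total: $2,100 + $5,363 = $7,463.

$7,463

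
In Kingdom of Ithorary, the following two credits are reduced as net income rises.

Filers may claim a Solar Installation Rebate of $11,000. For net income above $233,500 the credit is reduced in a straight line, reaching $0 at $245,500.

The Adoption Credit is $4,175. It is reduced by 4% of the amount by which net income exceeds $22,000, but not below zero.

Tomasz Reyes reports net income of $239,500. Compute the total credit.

$5,500

Solar Installation Rebate: $239,500 is $6,000 into a $12,000 phase-out range, leaving 6,000/12,000 of the credit: $11,000 × 6,000/12,000 = $5,500.
Adoption Credit: 4% of the $217,500 excess over $22,000 is $8,700 ≥ base, so the credit is $0.
Total: $5,500 + $0 = $5,500.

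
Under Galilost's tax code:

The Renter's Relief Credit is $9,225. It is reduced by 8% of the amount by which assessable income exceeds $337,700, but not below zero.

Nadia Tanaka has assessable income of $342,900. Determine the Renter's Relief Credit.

Renter's Relief Credit: 8% of the $5,200 excess over $337,700 is $416; credit = $9,225 − $416 = $8,809.

$8,809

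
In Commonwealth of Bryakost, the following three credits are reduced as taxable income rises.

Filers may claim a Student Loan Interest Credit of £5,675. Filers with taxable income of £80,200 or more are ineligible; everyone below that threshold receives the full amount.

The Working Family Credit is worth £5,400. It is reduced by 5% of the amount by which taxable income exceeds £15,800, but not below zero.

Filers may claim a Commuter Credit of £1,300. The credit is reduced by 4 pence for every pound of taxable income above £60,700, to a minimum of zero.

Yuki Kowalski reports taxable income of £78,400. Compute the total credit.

£8,537

Student Loan Interest Credit: £78,400 is below the £80,200 cutoff, so the full £5,675 applies.
Working Family Credit: 5% of the £62,600 excess over £15,800 is £3,130; credit = £5,400 − £3,130 = £2,270.
Commuter Credit: 4% of the £17,700 excess over £60,700 is £708; credit = £1,300 − £708 = £592.
Total: £5,675 + £2,270 + £592 = £8,537.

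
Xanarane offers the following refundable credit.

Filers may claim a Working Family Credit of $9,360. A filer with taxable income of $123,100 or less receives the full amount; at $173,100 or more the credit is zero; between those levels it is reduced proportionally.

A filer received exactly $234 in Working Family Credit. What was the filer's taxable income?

$234 is 234/9,360 of the full $9,360, so 9,126/9,360 of the $50,000 range has been used: income = $123,100 + $50,000 × 9,126/9,360 = $171,850.

$171,850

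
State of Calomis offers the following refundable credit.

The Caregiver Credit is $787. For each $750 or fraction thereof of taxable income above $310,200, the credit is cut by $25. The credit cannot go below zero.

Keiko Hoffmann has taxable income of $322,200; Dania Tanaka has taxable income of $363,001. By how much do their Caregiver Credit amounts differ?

$387

Keiko ($322,200): Caregiver Credit: income exceeds $310,200 by $12,000, which is 16 full-or-partial $750 increments; reduction = 16 × $25 = $400, leaving $387.
Dania ($363,001): Caregiver Credit: income exceeds $310,200 by $52,801 → 71 increments × $25 = $1,775 ≥ base, so the credit is $0.
Difference: |$387 − $0| = $387.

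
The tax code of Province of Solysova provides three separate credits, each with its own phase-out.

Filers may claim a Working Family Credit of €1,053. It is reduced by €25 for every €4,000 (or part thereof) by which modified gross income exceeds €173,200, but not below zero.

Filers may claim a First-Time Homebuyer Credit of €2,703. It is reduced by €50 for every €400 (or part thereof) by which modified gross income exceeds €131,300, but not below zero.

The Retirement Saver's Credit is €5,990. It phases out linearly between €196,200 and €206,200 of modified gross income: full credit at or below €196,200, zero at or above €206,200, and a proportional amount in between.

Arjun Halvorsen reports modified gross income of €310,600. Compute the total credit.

€178

Working Family Credit: income exceeds €173,200 by €137,400, which is 35 full-or-partial €4,000 increments; reduction = 35 × €25 = €875, leaving €178.
First-Time Homebuyer Credit: income exceeds €131,300 by €179,300 → 449 increments × €50 = €22,450 ≥ base, so the credit is €0.
Retirement Saver's Credit: €310,600 is at or above €206,200, so the credit is €0.
Total: €178 + €0 + €0 = €178.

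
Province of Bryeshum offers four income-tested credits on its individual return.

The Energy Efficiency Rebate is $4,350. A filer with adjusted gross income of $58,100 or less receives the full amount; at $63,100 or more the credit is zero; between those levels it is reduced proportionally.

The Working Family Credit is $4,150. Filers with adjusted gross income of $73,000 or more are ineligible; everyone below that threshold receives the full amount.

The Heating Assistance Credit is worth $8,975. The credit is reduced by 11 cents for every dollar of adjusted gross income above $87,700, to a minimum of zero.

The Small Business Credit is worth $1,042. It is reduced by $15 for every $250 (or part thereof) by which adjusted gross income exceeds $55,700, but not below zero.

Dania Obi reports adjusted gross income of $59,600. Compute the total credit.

$16,972

Energy Efficiency Rebate: $59,600 is $1,500 into a $5,000 phase-out range, leaving 3,500/5,000 of the credit: $4,350 × 3,500/5,000 = $3,045.
Working Family Credit: $59,600 is below the $73,000 cutoff, so the full $4,150 applies.
Heating Assistance Credit: $59,600 is at or below the $87,700 threshold, so the full $8,975 applies.
Small Business Credit: income exceeds $55,700 by $3,900, which is 16 full-or-partial $250 increments; reduction = 16 × $15 = $240, leaving $802.
Total: $3,045 + $4,150 + $8,975 + $802 = $16,972.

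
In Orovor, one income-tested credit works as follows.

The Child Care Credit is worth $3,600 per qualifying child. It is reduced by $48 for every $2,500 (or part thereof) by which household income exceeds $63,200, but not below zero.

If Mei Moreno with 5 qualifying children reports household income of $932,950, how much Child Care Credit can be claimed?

Child Care Credit: base = 5 × $3,600 = $18,000. income exceeds $63,200 by $869,750, which is 348 full-or-partial $2,500 increments; reduction = 348 × $48 = $16,704, leaving $1,296.

$1,296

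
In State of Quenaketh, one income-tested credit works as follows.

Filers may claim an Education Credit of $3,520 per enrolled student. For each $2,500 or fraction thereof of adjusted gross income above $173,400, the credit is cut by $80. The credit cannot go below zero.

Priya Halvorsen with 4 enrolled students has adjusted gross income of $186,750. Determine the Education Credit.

Education Credit: base = 4 × $3,520 = $14,080. income exceeds $173,400 by $13,350, which is 6 full-or-partial $2,500 increments; reduction = 6 × $80 = $480, leaving $13,600.

$13,600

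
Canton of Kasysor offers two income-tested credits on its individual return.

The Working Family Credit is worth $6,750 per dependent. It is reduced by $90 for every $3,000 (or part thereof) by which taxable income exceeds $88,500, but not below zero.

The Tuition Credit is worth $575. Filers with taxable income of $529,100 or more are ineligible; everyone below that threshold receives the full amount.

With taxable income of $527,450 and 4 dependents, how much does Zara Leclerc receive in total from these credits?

$14,345

Working Family Credit: base = 4 × $6,750 = $27,000. income exceeds $88,500 by $438,950, which is 147 full-or-partial $3,000 increments; reduction = 147 × $90 = $13,230, leaving $13,770.
Tuition Credit: $527,450 is below the $529,100 cutoff, so the full $575 applies.
Total: $13,770 + $575 = $14,345.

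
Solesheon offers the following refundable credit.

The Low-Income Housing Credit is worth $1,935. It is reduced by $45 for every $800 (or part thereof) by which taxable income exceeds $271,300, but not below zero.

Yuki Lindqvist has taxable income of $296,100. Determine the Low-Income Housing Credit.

Low-Income Housing Credit: income exceeds $271,300 by $24,800, which is 31 full-or-partial $800 increments; reduction = 31 × $45 = $1,395, leaving $540.

$540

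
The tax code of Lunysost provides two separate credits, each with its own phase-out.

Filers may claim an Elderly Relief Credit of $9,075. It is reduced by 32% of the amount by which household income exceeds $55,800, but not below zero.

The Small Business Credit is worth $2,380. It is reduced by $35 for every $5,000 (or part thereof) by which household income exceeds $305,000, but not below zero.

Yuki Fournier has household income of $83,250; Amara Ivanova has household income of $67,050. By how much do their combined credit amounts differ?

Yuki ($83,250): Elderly Relief Credit: 32% of the $27,450 excess over $55,800 is $8,784; credit = $9,075 − $8,784 = $291. Small Business Credit: $83,250 is at or below the $305,000 threshold, so the full $2,380 applies. total $291 + $2,380 = $2,671
Amara ($67,050): Elderly Relief Credit: 32% of the $11,250 excess over $55,800 is $3,600; credit = $9,075 − $3,600 = $5,475. Small Business Credit: $67,050 is at or below the $305,000 threshold, so the full $2,380 applies. total $5,475 + $2,380 = $7,855
Difference: |$2,671 − $7,855| = $5,184.

$5,184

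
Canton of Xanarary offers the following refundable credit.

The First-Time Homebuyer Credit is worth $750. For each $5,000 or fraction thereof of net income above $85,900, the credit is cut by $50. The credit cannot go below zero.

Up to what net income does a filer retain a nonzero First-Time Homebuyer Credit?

After 14 increments the reduction is 14 × $50 = $700, leaving $50; one more increment wipes it out. Increment 14 ends at excess 14 × $5,000 = $70,000, so the highest qualifying income is $85,900 + $70,000 = $155,900.

$155,900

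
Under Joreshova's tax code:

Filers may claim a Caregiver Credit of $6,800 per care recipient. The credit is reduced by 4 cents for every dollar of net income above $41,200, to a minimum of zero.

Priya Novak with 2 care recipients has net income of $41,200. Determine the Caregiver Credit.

$13,600

Caregiver Credit: base = 2 × $6,800 = $13,600. $41,200 is at or below the $41,200 threshold, so the full $13,600 applies.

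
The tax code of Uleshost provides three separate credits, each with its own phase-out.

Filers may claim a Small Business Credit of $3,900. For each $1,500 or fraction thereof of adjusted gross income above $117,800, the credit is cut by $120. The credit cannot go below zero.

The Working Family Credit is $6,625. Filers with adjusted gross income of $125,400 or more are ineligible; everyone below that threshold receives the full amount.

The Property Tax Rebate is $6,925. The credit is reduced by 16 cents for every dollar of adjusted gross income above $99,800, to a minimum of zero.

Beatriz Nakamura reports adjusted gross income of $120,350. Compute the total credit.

Small Business Credit: income exceeds $117,800 by $2,550, which is 2 full-or-partial $1,500 increments; reduction = 2 × $120 = $240, leaving $3,660.
Working Family Credit: $120,350 is below the $125,400 cutoff, so the full $6,625 applies.
Property Tax Rebate: 16% of the $20,550 excess over $99,800 is $3,288; credit = $6,925 − $3,288 = $3,637.
Total: $3,660 + $6,625 + $3,637 = $13,922.

$13,922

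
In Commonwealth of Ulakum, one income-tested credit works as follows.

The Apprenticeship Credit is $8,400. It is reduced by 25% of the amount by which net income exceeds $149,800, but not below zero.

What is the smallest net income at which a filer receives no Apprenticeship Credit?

The credit falls by 25% of each dollar above $149,800, so it reaches zero when the excess is $8,400 / 25% = $33,600: income = $149,800 + $33,600 = $183,400.

$183,400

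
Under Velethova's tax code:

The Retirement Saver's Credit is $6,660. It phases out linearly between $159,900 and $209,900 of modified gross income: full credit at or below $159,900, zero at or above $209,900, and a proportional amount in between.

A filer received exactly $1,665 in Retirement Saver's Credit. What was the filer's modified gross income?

$197,400

$1,665 is 1,665/6,660 of the full $6,660, so 4,995/6,660 of the $50,000 range has been used: income = $159,900 + $50,000 × 4,995/6,660 = $197,400.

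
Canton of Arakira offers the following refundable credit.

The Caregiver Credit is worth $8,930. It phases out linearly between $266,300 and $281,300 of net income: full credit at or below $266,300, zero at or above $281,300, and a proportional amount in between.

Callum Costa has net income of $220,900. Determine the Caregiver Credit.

$8,930

Caregiver Credit: $220,900 is at or below the $266,300 threshold, so the full $8,930 applies.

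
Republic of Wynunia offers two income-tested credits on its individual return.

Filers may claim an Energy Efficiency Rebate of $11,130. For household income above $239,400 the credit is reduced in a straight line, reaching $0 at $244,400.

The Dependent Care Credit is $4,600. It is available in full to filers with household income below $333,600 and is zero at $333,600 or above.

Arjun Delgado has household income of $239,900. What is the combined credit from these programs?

$14,617

Energy Efficiency Rebate: $239,900 is $500 into a $5,000 phase-out range, leaving 4,500/5,000 of the credit: $11,130 × 4,500/5,000 = $10,017.
Dependent Care Credit: $239,900 is below the $333,600 cutoff, so the full $4,600 applies.
Total: $10,017 + $4,600 = $14,617.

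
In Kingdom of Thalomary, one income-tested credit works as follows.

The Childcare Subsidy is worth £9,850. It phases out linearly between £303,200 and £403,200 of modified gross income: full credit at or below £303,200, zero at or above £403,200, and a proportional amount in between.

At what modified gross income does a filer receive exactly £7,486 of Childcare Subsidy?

£327,200

£7,486 is 7,486/9,850 of the full £9,850, so 2,364/9,850 of the £100,000 range has been used: income = £303,200 + £100,000 × 2,364/9,850 = £327,200.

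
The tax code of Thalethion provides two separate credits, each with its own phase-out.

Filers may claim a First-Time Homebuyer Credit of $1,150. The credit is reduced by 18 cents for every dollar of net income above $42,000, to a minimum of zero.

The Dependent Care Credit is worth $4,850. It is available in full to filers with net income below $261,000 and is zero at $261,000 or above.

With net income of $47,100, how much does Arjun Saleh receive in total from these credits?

First-Time Homebuyer Credit: 18% of the $5,100 excess over $42,000 is $918; credit = $1,150 − $918 = $232.
Dependent Care Credit: $47,100 is below the $261,000 cutoff, so the full $4,850 applies.
Total: $232 + $4,850 = $5,082.

$5,082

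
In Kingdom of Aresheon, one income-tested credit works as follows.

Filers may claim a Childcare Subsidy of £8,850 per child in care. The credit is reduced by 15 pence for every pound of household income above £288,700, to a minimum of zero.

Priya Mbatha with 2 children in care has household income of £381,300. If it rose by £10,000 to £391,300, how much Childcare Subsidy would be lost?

At £381,300 — base = 2 × £8,850 = £17,700. 15% of the £92,600 excess over £288,700 is £13,890; credit = £17,700 − £13,890 = £3,810.
At £391,300 — base = 2 × £8,850 = £17,700. 15% of the £102,600 excess over £288,700 is £15,390; credit = £17,700 − £15,390 = £2,310.
Lost: £3,810 − £2,310 = £1,500.

£1,500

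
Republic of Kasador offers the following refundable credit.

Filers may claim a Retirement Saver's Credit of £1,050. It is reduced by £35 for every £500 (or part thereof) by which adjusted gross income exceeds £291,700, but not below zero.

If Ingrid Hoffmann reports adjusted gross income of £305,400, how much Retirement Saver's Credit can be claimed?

Retirement Saver's Credit: income exceeds £291,700 by £13,700, which is 28 full-or-partial £500 increments; reduction = 28 × £35 = £980, leaving £70.

£70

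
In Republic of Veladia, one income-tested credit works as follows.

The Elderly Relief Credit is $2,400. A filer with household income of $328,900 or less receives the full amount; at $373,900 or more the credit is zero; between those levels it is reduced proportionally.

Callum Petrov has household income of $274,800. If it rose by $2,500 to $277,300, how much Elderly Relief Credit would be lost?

$0

At $274,800 — $274,800 is at or below the $328,900 threshold, so the full $2,400 applies.
At $277,300 — $277,300 is at or below the $328,900 threshold, so the full $2,400 applies.
Lost: $2,400 − $2,400 = $0.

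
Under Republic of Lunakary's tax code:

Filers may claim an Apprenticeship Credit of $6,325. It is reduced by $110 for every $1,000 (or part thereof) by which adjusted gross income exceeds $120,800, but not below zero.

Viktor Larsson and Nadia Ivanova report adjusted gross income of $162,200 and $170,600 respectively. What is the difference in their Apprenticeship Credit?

Viktor ($162,200): Apprenticeship Credit: income exceeds $120,800 by $41,400, which is 42 full-or-partial $1,000 increments; reduction = 42 × $110 = $4,620, leaving $1,705.
Nadia ($170,600): Apprenticeship Credit: income exceeds $120,800 by $49,800, which is 50 full-or-partial $1,000 increments; reduction = 50 × $110 = $5,500, leaving $825.
Difference: |$1,705 − $825| = $880.

$880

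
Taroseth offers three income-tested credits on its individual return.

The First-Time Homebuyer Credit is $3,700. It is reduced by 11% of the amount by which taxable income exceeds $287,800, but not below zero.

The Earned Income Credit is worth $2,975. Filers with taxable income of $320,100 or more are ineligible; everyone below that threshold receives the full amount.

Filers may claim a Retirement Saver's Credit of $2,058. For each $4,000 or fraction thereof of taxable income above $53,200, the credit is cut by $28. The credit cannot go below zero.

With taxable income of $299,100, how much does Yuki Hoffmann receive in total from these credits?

$5,754

First-Time Homebuyer Credit: 11% of the $11,300 excess over $287,800 is $1,243; credit = $3,700 − $1,243 = $2,457.
Earned Income Credit: $299,100 is below the $320,100 cutoff, so the full $2,975 applies.
Retirement Saver's Credit: income exceeds $53,200 by $245,900, which is 62 full-or-partial $4,000 increments; reduction = 62 × $28 = $1,736, leaving $322.
Total: $2,457 + $2,975 + $322 = $5,754.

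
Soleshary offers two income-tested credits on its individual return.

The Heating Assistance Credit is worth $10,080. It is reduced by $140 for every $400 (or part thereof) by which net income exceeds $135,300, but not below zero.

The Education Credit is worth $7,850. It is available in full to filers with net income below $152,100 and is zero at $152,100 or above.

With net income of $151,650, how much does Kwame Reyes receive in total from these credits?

Heating Assistance Credit: income exceeds $135,300 by $16,350, which is 41 full-or-partial $400 increments; reduction = 41 × $140 = $5,740, leaving $4,340.
Education Credit: $151,650 is below the $152,100 cutoff, so the full $7,850 applies.
Total: $4,340 + $7,850 = $12,190.

$12,190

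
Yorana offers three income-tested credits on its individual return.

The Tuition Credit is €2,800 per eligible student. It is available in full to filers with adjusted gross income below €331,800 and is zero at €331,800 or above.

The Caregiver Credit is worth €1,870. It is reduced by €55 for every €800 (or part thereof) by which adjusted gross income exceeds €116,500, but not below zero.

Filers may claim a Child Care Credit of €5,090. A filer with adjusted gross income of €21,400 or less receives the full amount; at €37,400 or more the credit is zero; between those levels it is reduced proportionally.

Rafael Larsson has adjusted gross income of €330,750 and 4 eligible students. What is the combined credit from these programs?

Tuition Credit: base = 4 × €2,800 = €11,200. €330,750 is below the €331,800 cutoff, so the full €11,200 applies.
Caregiver Credit: income exceeds €116,500 by €214,250 → 268 increments × €55 = €14,740 ≥ base, so the credit is €0.
Child Care Credit: €330,750 is at or above €37,400, so the credit is €0.
Total: €11,200 + €0 + €0 = €11,200.

€11,200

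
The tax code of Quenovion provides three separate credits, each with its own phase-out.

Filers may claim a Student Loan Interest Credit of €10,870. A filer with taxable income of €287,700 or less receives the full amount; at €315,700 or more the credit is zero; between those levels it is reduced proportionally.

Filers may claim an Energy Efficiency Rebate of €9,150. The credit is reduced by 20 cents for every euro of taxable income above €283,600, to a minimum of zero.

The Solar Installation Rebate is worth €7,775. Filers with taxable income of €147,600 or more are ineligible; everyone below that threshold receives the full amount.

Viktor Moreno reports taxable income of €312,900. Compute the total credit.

€4,377

Student Loan Interest Credit: €312,900 is €25,200 into a €28,000 phase-out range, leaving 2,800/28,000 of the credit: €10,870 × 2,800/28,000 = €1,087.
Energy Efficiency Rebate: 20% of the €29,300 excess over €283,600 is €5,860; credit = €9,150 − €5,860 = €3,290.
Solar Installation Rebate: €312,900 meets or exceeds the €147,600 cutoff, so the credit is €0.
Total: €1,087 + €3,290 + €0 = €4,377.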